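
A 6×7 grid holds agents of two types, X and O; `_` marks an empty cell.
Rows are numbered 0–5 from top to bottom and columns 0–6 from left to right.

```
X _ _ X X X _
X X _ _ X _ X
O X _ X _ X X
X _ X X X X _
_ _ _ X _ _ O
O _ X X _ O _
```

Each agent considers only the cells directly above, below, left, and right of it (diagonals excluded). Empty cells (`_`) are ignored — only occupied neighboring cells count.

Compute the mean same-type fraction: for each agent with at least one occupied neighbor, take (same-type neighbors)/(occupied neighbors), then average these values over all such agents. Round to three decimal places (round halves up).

0.865

(0,0)X 1/1
(0,3)X 1/1
(0,4)X 3/3
(0,5)X 1/1
(1,0)X 2/3
(1,1)X 2/2
(1,4)X 1/1
(1,6)X 1/1
(2,0)O 0/3
(2,1)X 1/2
(2,3)X 1/1
(2,5)X 2/2
(2,6)X 2/2
(3,0)X 0/1
(3,2)X 1/1
(3,3)X 4/4
(3,4)X 2/2
(3,5)X 2/2
(4,3)X 2/2
(4,6)O — no occupied neighbors
(5,0)O — no occupied neighbors
(5,2)X 1/1
(5,3)X 2/2
(5,5)O — no occupied neighbors
Sum over 21 agents: 1/1 + 1/1 + 3/3 + 1/1 + 2/3 + 2/2 + 1/1 + 1/1 + 0/3 + 1/2 + 1/1 + 2/2 + 2/2 + 0/1 + 1/1 + 4/4 + 2/2 + 2/2 + 2/2 + 1/1 + 2/2 = 109/6; mean = 109/6 ÷ 21 = 109/126 = 0.865079… → 0.865.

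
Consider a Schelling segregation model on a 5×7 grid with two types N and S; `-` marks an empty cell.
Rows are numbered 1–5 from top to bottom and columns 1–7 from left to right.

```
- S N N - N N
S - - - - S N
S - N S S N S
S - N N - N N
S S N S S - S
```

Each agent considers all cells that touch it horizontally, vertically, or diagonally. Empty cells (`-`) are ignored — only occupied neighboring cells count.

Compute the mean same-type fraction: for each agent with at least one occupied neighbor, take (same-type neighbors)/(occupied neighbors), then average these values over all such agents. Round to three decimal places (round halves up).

Row 1: (1,2)S 1/2 · (1,3)N 1/2 · (1,4)N 1/1 · (1,6)N 2/3 · (1,7)N 2/3
Row 2: (2,1)S 2/2 · (2,6)S 2/6 · (2,7)N 3/5
Row 3: (3,1)S 2/2 · (3,3)N 2/3 · (3,4)S 1/4 · (3,5)S 2/5 · (3,6)N 3/6 · (3,7)S 1/5
Row 4: (4,1)S 3/3 · (4,3)N 3/6 · (4,4)N 3/7 · (4,6)N 2/6 · (4,7)N 2/4
Row 5: (5,1)S 2/2 · (5,2)S 2/4 · (5,3)N 2/4 · (5,4)S 1/4 · (5,5)S 1/3 · (5,7)S 0/2
Sum over 25 agents: 1/2 + 1/2 + 1/1 + 2/3 + 2/3 + 2/2 + 2/6 + 3/5 + 2/2 + 2/3 + 1/4 + 2/5 + 3/6 + 1/5 + 3/3 + 3/6 + 3/7 + 2/6 + 2/4 + 2/2 + 2/4 + 2/4 + 1/4 + 1/3 + 0/2 = 477/35; mean = 477/35 ÷ 25 = 477/875 = 0.545142… → 0.545.

0.545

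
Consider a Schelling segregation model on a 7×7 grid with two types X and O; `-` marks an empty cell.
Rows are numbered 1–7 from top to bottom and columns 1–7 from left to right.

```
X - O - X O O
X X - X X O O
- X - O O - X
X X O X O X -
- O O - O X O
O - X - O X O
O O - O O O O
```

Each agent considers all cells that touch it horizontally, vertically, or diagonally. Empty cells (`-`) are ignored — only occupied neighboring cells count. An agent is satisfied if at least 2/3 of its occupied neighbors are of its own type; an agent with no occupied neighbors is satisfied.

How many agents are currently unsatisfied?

22

(1,1)X 2/2 satisfied
(1,3)O 0/2 not
(1,5)X 2/4 not
(1,6)O 3/5 not
(1,7)O 3/3 satisfied
(2,1)X 3/3 satisfied
(2,2)X 3/4 satisfied
(2,4)X 2/5 not
(2,5)X 2/6 not
(2,6)O 4/7 not
(2,7)O 3/4 satisfied
(3,2)X 4/5 satisfied
(3,4)O 3/6 not
(3,5)O 3/7 not
(3,7)X 1/3 not
(4,1)X 2/3 satisfied
(4,2)X 2/5 not
(4,3)O 3/6 not
(4,4)X 0/6 not
(4,5)O 3/6 not
(4,6)X 2/6 not
(5,2)O 3/6 not
(5,3)O 2/5 not
(5,5)O 2/6 not
(5,6)X 2/7 not
(5,7)O 1/4 not
(6,1)O 3/3 satisfied
(6,3)X 0/4 not
(6,5)O 4/6 satisfied
(6,6)X 1/8 not
(6,7)O 3/5 not
(7,1)O 2/2 satisfied
(7,2)O 2/3 satisfied
(7,4)O 2/3 satisfied
(7,5)O 3/4 satisfied
(7,6)O 4/5 satisfied
(7,7)O 2/3 satisfied
Unsatisfied: (1,3), (1,5), (1,6), (2,4), (2,5), (2,6), (3,4), (3,5), (3,7), (4,2), (4,3), (4,4), (4,5), (4,6), (5,2), (5,3), (5,5), (5,6), (5,7), (6,3), (6,6), (6,7) — 22 in total.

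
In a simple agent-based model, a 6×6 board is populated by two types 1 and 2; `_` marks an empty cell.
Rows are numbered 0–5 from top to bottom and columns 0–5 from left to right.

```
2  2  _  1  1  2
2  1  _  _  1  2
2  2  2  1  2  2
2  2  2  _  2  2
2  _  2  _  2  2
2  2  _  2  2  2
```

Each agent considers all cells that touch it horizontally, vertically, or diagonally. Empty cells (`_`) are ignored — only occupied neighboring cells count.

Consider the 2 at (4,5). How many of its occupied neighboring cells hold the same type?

Occupied neighbors of (4,5): (3,4)=2, (3,5)=2, (4,4)=2, (5,4)=2, (5,5)=2.
Same type (2): 5 of 5.

5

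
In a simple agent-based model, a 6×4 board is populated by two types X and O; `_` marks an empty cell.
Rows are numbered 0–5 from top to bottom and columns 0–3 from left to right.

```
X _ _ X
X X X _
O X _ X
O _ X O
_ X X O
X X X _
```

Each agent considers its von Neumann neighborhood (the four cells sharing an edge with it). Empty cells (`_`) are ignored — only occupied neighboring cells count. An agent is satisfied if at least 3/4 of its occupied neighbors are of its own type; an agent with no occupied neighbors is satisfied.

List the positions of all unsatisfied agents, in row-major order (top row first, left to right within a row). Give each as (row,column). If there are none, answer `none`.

(1,0), (2,0), (2,1), (2,3), (3,2), (3,3), (4,3)

Row 0: (0,0)X 1/1 ok · (0,3)X 0/0 ok
Row 1: (1,0)X 2/3 unhappy · (1,1)X 3/3 ok · (1,2)X 1/1 ok
Row 2: (2,0)O 1/3 unhappy · (2,1)X 1/2 unhappy · (2,3)X 0/1 unhappy
Row 3: (3,0)O 1/1 ok · (3,2)X 1/2 unhappy · (3,3)O 1/3 unhappy
Row 4: (4,1)X 2/2 ok · (4,2)X 3/4 ok · (4,3)O 1/2 unhappy
Row 5: (5,0)X 1/1 ok · (5,1)X 3/3 ok · (5,2)X 2/2 ok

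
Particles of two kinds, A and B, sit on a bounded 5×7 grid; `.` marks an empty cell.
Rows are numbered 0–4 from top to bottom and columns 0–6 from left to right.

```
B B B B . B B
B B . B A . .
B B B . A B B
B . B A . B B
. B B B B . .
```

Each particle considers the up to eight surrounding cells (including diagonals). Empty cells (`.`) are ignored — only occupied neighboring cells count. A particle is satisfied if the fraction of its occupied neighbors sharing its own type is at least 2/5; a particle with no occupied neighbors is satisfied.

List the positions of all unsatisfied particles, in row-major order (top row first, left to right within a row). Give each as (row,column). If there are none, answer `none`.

(1,4), (3,3)

(0,0)B 3/3 ok
(0,1)B 4/4 ok
(0,2)B 4/4 ok
(0,3)B 2/3 ok
(0,5)B 1/2 ok
(0,6)B 1/1 ok
(1,0)B 5/5 ok
(1,1)B 7/7 ok
(1,3)B 3/5 ok
(1,4)A 1/5 unhappy
(2,0)B 4/4 ok
(2,1)B 6/6 ok
(2,2)B 4/5 ok
(2,4)A 2/5 ok
(2,5)B 3/5 ok
(2,6)B 3/3 ok
(3,0)B 3/3 ok
(3,2)B 5/6 ok
(3,3)A 1/6 unhappy
(3,5)B 4/5 ok
(3,6)B 3/3 ok
(4,1)B 3/3 ok
(4,2)B 3/4 ok
(4,3)B 3/4 ok
(4,4)B 2/3 ok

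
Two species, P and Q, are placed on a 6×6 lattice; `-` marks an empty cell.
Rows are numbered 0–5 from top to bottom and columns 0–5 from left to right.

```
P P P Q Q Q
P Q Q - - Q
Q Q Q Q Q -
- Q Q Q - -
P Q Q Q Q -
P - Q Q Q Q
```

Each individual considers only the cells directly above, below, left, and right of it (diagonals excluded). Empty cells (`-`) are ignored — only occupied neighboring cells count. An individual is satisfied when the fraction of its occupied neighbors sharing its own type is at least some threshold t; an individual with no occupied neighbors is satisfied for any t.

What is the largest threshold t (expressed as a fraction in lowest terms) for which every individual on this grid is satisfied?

1/3

(0,0)P 2/2
(0,1)P 2/3
(0,2)P 1/3
(0,3)Q 1/2
(0,4)Q 2/2
(0,5)Q 2/2
(1,0)P 1/3
(1,1)Q 2/4
(1,2)Q 2/3
(1,5)Q 1/1
(2,0)Q 1/2
(2,1)Q 4/4
(2,2)Q 4/4
(2,3)Q 3/3
(2,4)Q 1/1
(3,1)Q 3/3
(3,2)Q 4/4
(3,3)Q 3/3
(4,0)P 1/2
(4,1)Q 2/3
(4,2)Q 4/4
(4,3)Q 4/4
(4,4)Q 2/2
(5,0)P 1/1
(5,2)Q 2/2
(5,3)Q 3/3
(5,4)Q 3/3
(5,5)Q 1/1
The smallest same-type fraction is 1/3 at (0,2), which reduces to 1/3. Any threshold above that leaves this individual unsatisfied.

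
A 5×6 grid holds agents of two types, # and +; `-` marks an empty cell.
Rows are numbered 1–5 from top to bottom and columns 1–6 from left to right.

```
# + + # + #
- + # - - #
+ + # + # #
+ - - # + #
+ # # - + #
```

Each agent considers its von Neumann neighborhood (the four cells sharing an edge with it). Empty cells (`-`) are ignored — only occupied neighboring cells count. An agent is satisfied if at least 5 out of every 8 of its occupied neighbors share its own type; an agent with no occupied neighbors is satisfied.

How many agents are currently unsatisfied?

15

(1,1)# 0/1 not
(1,2)+ 2/3 satisfied
(1,3)+ 1/3 not
(1,4)# 0/2 not
(1,5)+ 0/2 not
(1,6)# 1/2 not
(2,2)+ 2/3 satisfied
(2,3)# 1/3 not
(2,6)# 2/2 satisfied
(3,1)+ 2/2 satisfied
(3,2)+ 2/3 satisfied
(3,3)# 1/3 not
(3,4)+ 0/3 not
(3,5)# 1/3 not
(3,6)# 3/3 satisfied
(4,1)+ 2/2 satisfied
(4,4)# 0/2 not
(4,5)+ 1/4 not
(4,6)# 2/3 satisfied
(5,1)+ 1/2 not
(5,2)# 1/2 not
(5,3)# 1/1 satisfied
(5,5)+ 1/2 not
(5,6)# 1/2 not
Unsatisfied: (1,1), (1,3), (1,4), (1,5), (1,6), (2,3), (3,3), (3,4), (3,5), (4,4), (4,5), (5,1), (5,2), (5,5), (5,6) — 15 in total.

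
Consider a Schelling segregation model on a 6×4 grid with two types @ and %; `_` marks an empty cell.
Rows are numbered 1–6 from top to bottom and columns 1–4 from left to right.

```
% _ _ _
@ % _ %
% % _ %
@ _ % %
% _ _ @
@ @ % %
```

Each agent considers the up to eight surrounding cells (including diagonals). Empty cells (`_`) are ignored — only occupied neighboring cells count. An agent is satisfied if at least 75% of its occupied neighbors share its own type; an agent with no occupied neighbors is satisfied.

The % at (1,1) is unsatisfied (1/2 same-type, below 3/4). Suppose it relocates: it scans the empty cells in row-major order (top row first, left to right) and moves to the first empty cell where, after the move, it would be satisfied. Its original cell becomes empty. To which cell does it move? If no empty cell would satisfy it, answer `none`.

Vacating (1,1). Empty cells in order:
  (1,2): 1/2 same-type → still unsatisfied.
  (1,3): 2/2 same-type → satisfied — stop here.

(1,3)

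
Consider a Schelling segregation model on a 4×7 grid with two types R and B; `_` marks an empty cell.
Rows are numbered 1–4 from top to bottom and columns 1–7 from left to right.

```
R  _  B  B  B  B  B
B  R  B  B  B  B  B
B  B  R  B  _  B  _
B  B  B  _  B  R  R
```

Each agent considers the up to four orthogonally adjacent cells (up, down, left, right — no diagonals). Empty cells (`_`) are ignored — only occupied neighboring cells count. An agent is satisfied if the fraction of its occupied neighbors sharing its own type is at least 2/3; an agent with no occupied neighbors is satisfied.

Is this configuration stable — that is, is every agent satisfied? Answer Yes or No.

No

Row 1: (1,1)R 0/1 ✗ · (1,3)B 2/2 ✓ · (1,4)B 3/3 ✓ · (1,5)B 3/3 ✓ · (1,6)B 3/3 ✓ · (1,7)B 2/2 ✓
Row 2: (2,1)B 1/3 ✗ · (2,2)R 0/3 ✗ · (2,3)B 2/4 ✗ · (2,4)B 4/4 ✓ · (2,5)B 3/3 ✓ · (2,6)B 4/4 ✓ · (2,7)B 2/2 ✓
Row 3: (3,1)B 3/3 ✓ · (3,2)B 2/4 ✗ · (3,3)R 0/4 ✗ · (3,4)B 1/2 ✗ · (3,6)B 1/2 ✗
Row 4: (4,1)B 2/2 ✓ · (4,2)B 3/3 ✓ · (4,3)B 1/2 ✗ · (4,5)B 0/1 ✗ · (4,6)R 1/3 ✗ · (4,7)R 1/1 ✓
For instance (1,1) has only 0/1 same-type neighbors, below 2/3.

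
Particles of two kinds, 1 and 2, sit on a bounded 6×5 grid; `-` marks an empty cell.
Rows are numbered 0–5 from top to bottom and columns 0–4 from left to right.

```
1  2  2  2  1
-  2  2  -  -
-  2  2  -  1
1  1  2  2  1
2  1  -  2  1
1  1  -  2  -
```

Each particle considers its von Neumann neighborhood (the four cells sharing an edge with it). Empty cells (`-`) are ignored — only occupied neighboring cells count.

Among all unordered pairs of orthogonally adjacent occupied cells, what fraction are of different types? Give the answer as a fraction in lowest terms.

1/3

Scan each occupied cell's neighbors to the right and below so each pair is counted once.
From row 0: 2 unlike of 6 pairs (running 2/6).
From row 1: 0 unlike of 3 pairs (running 2/9).
From row 2: 1 unlike of 4 pairs (running 3/13).
From row 3: 3 unlike of 8 pairs (running 6/21).
From row 4: 3 unlike of 5 pairs (running 9/26).
From row 5: 0 unlike of 1 pairs (running 9/27).
Total adjacent occupied pairs: 27; unlike-type pairs: 9.
9/27 reduces to 1/3.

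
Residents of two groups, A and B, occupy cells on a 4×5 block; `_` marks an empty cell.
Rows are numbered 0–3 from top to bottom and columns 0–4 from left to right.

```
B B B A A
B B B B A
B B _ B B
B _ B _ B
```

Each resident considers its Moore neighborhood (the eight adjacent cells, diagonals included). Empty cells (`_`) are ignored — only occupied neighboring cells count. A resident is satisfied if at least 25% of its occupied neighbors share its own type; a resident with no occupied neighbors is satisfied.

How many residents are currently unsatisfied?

0

(0,0)B 3/3 ✓
(0,1)B 5/5 ✓
(0,2)B 4/5 ✓
(0,3)A 2/5 ✓
(0,4)A 2/3 ✓
(1,0)B 5/5 ✓
(1,1)B 7/7 ✓
(1,2)B 6/7 ✓
(1,3)B 4/7 ✓
(1,4)A 2/5 ✓
(2,0)B 4/4 ✓
(2,1)B 6/6 ✓
(2,3)B 5/6 ✓
(2,4)B 3/4 ✓
(3,0)B 2/2 ✓
(3,2)B 2/2 ✓
(3,4)B 2/2 ✓
Every one meets the threshold.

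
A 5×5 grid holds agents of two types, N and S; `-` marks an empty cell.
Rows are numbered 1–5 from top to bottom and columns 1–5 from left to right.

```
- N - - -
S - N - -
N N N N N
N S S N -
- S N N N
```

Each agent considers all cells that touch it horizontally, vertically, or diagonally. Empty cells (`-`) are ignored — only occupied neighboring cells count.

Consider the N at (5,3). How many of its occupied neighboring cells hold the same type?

Occupied neighbors of (5,3): (4,2)=S, (4,3)=S, (4,4)=N, (5,2)=S, (5,4)=N.
Same type (N): 2 of 5.

2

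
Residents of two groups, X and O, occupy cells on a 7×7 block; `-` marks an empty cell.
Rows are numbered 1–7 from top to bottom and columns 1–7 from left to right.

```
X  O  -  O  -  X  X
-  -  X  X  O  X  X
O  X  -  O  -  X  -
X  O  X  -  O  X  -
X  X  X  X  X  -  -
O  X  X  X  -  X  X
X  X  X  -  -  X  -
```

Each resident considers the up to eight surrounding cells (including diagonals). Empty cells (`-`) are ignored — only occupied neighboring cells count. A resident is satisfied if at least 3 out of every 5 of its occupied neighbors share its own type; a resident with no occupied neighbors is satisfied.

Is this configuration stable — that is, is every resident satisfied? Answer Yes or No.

No

Row 1: (1,1)X 0/1 ✗ · (1,2)O 0/2 ✗ · (1,4)O 1/3 ✗ · (1,6)X 3/4 ✓ · (1,7)X 3/3 ✓
Row 2: (2,3)X 2/5 ✗ · (2,4)X 1/4 ✗ · (2,5)O 2/6 ✗ · (2,6)X 4/5 ✓ · (2,7)X 4/4 ✓
Row 3: (3,1)O 1/3 ✗ · (3,2)X 3/5 ✓ · (3,4)O 2/5 ✗ · (3,6)X 3/5 ✓
Row 4: (4,1)X 3/5 ✓ · (4,2)O 1/7 ✗ · (4,3)X 4/6 ✓ · (4,5)O 1/5 ✗ · (4,6)X 2/3 ✓
Row 5: (5,1)X 3/5 ✓ · (5,2)X 6/8 ✓ · (5,3)X 6/7 ✓ · (5,4)X 5/6 ✓ · (5,5)X 4/5 ✓
Row 6: (6,1)O 0/5 ✗ · (6,2)X 7/8 ✓ · (6,3)X 7/7 ✓ · (6,4)X 5/5 ✓ · (6,6)X 3/3 ✓ · (6,7)X 2/2 ✓
Row 7: (7,1)X 2/3 ✓ · (7,2)X 4/5 ✓ · (7,3)X 4/4 ✓ · (7,6)X 2/2 ✓
For instance (1,1) has only 0/1 same-type neighbors, below 3/5.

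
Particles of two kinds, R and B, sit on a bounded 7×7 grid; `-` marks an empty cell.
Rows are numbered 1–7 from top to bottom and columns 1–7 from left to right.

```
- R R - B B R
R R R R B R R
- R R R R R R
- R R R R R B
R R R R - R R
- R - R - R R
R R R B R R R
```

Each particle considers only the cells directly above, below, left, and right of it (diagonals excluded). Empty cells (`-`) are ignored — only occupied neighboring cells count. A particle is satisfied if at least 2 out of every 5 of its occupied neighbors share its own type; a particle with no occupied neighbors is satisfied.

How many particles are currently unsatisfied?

4

(1,2)R 2/2 ✓
(1,3)R 2/2 ✓
(1,5)B 2/2 ✓
(1,6)B 1/3 ✗
(1,7)R 1/2 ✓
(2,1)R 1/1 ✓
(2,2)R 4/4 ✓
(2,3)R 4/4 ✓
(2,4)R 2/3 ✓
(2,5)B 1/4 ✗
(2,6)R 2/4 ✓
(2,7)R 3/3 ✓
(3,2)R 3/3 ✓
(3,3)R 4/4 ✓
(3,4)R 4/4 ✓
(3,5)R 3/4 ✓
(3,6)R 4/4 ✓
(3,7)R 2/3 ✓
(4,2)R 3/3 ✓
(4,3)R 4/4 ✓
(4,4)R 4/4 ✓
(4,5)R 3/3 ✓
(4,6)R 3/4 ✓
(4,7)B 0/3 ✗
(5,1)R 1/1 ✓
(5,2)R 4/4 ✓
(5,3)R 3/3 ✓
(5,4)R 3/3 ✓
(5,6)R 3/3 ✓
(5,7)R 2/3 ✓
(6,2)R 2/2 ✓
(6,4)R 1/2 ✓
(6,6)R 3/3 ✓
(6,7)R 3/3 ✓
(7,1)R 1/1 ✓
(7,2)R 3/3 ✓
(7,3)R 1/2 ✓
(7,4)B 0/3 ✗
(7,5)R 1/2 ✓
(7,6)R 3/3 ✓
(7,7)R 2/2 ✓
Unsatisfied: (1,6), (2,5), (4,7), (7,4) — 4 in total.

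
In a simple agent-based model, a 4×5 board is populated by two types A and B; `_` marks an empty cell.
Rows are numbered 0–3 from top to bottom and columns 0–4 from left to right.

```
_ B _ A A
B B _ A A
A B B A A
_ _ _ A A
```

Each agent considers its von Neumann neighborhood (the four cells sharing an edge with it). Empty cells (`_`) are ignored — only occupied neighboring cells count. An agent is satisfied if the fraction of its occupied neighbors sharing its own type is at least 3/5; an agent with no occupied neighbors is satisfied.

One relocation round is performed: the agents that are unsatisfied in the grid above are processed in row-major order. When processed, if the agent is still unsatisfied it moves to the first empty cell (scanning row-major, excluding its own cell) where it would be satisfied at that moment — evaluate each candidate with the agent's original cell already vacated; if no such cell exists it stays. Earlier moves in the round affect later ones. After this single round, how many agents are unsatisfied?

Initially unsatisfied (in order): (1,0), (2,0), (2,2).
  (1,0) → (0,0).
  (2,0) → (3,0).
  (2,2) → (1,0).
Resulting grid:
B B _ A A
B B _ A A
_ B _ A A
A _ _ A A
All satisfied now.

0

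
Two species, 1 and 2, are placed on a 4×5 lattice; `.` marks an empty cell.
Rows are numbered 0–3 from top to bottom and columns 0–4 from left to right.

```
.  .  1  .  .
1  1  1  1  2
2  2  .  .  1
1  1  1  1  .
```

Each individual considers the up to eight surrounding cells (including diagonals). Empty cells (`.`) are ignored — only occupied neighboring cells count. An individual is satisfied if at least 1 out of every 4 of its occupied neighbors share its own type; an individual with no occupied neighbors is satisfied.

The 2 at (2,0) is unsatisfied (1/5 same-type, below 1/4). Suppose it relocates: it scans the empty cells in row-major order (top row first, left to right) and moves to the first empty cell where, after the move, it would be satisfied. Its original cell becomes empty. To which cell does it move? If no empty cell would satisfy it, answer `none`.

(0,3)

Vacating (2,0). Empty cells in order:
  (0,0): 0/2 same-type → still unsatisfied.
  (0,1): 0/4 same-type → still unsatisfied.
  (0,3): 1/4 same-type → satisfied — stop here.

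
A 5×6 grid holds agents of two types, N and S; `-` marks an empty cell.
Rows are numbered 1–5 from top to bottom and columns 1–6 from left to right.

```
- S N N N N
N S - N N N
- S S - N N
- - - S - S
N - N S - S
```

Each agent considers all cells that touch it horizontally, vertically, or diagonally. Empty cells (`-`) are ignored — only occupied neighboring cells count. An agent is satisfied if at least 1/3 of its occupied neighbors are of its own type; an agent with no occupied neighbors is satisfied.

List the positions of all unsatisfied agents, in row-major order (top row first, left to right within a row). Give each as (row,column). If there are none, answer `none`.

(2,1), (5,3)

(1,2)S 1/3 ok
(1,3)N 2/4 ok
(1,4)N 4/4 ok
(1,5)N 5/5 ok
(1,6)N 3/3 ok
(2,1)N 0/3 unhappy
(2,2)S 3/5 ok
(2,4)N 5/6 ok
(2,5)N 7/7 ok
(2,6)N 5/5 ok
(3,2)S 2/3 ok
(3,3)S 3/4 ok
(3,5)N 4/6 ok
(3,6)N 3/4 ok
(4,4)S 2/4 ok
(4,6)S 1/3 ok
(5,1)N 0/0 ok
(5,3)N 0/2 unhappy
(5,4)S 1/2 ok
(5,6)S 1/1 ok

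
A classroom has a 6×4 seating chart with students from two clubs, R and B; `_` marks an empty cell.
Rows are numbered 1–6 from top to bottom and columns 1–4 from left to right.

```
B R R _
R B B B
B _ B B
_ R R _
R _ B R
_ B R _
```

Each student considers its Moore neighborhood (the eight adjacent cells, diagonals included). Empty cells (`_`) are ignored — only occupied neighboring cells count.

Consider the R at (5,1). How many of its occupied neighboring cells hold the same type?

Occupied neighbors of (5,1): (4,2)=R, (6,2)=B.
Same type (R): 1 of 2.

1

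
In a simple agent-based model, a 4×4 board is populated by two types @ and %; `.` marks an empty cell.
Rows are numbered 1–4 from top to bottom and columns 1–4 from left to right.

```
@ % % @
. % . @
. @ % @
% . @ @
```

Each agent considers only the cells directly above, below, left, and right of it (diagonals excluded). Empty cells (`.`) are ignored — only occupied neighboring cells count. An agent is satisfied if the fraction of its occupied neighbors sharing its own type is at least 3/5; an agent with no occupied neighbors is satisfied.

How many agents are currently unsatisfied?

7

(1,1)@ 0/1 ✗
(1,2)% 2/3 ✓
(1,3)% 1/2 ✗
(1,4)@ 1/2 ✗
(2,2)% 1/2 ✗
(2,4)@ 2/2 ✓
(3,2)@ 0/2 ✗
(3,3)% 0/3 ✗
(3,4)@ 2/3 ✓
(4,1)% 0/0 ✓
(4,3)@ 1/2 ✗
(4,4)@ 2/2 ✓
Unsatisfied: (1,1), (1,3), (1,4), (2,2), (3,2), (3,3), (4,3) — 7 in total.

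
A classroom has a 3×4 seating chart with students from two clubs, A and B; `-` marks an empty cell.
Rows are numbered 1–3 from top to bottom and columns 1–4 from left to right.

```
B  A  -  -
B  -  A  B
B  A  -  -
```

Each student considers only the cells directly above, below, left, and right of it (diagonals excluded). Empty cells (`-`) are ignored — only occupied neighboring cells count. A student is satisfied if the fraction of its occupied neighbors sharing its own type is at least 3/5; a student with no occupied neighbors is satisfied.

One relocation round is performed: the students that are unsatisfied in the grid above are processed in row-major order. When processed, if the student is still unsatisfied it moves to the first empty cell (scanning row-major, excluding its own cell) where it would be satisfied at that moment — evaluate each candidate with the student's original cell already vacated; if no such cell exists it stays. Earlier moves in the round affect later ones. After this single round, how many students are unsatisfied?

1

Initially unsatisfied (in order): (1,1), (1,2), (2,3), (2,4), (3,1), (3,2).
  (1,1) → (1,4).
  (1,2): now satisfied by earlier moves; stays.
  (2,3) → (2,2).
  (2,4): now satisfied by earlier moves; stays.
  (3,1) → (3,4).
  (3,2): now satisfied by earlier moves; stays.
Resulting grid:
- A - B
B A - B
- A - B
Unsatisfied now: (2,1).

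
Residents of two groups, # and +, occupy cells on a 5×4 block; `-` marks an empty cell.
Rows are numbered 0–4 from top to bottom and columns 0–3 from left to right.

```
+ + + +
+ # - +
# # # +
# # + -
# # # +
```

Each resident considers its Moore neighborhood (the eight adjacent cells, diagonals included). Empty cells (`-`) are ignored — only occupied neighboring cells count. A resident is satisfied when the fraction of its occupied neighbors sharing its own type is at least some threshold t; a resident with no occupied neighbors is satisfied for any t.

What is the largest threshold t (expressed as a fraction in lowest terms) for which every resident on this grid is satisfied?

2/7

(0,0)+ 2/3
(0,1)+ 3/4
(0,2)+ 3/4
(0,3)+ 2/2
(1,0)+ 2/5
(1,1)# 3/7
(1,3)+ 3/4
(2,0)# 4/5
(2,1)# 5/7
(2,2)# 3/6
(2,3)+ 2/3
(3,0)# 5/5
(3,1)# 7/8
(3,2)+ 2/7
(4,0)# 3/3
(4,1)# 4/5
(4,2)# 2/4
(4,3)+ 1/2
The smallest same-type fraction is 2/7 at (3,2), which reduces to 2/7. Any threshold above that leaves this resident unsatisfied.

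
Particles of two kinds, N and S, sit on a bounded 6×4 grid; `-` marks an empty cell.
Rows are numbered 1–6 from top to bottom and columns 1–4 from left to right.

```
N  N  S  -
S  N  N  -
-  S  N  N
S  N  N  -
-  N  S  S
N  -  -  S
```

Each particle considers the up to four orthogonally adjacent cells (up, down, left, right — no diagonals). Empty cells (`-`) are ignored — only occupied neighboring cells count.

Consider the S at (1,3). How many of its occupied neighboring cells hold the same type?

0

Occupied neighbors of (1,3): (2,3)=N, (1,2)=N.
Same type (S): 0 of 2.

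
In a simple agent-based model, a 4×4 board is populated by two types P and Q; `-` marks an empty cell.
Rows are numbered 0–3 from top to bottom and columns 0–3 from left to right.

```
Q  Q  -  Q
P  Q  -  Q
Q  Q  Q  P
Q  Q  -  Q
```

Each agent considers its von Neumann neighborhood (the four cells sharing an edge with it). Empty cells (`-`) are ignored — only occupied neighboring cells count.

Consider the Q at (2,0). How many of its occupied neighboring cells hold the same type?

Occupied neighbors of (2,0): (1,0)=P, (3,0)=Q, (2,1)=Q.
Same type (Q): 2 of 3.

2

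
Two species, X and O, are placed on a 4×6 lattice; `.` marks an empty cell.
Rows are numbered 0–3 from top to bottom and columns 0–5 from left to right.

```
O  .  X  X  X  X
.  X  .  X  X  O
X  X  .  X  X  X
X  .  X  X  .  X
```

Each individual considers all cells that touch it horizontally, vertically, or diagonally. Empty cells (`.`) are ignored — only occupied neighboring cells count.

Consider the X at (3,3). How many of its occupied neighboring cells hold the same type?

Occupied neighbors of (3,3): (2,3)=X, (2,4)=X, (3,2)=X.
Same type (X): 3 of 3.

3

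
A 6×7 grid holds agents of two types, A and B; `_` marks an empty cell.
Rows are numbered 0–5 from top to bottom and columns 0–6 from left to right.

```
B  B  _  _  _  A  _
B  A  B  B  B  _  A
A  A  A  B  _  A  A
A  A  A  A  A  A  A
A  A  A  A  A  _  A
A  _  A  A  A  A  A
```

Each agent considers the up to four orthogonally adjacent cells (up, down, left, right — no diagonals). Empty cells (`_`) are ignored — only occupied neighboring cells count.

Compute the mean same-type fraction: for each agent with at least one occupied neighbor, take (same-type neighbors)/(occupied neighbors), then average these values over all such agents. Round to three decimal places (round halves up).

(0,0)B 2/2
(0,1)B 1/2
(0,5)A — no occupied neighbors
(1,0)B 1/3
(1,1)A 1/4
(1,2)B 1/3
(1,3)B 3/3
(1,4)B 1/1
(1,6)A 1/1
(2,0)A 2/3
(2,1)A 4/4
(2,2)A 2/4
(2,3)B 1/3
(2,5)A 2/2
(2,6)A 3/3
(3,0)A 3/3
(3,1)A 4/4
(3,2)A 4/4
(3,3)A 3/4
(3,4)A 3/3
(3,5)A 3/3
(3,6)A 3/3
(4,0)A 3/3
(4,1)A 3/3
(4,2)A 4/4
(4,3)A 4/4
(4,4)A 3/3
(4,6)A 2/2
(5,0)A 1/1
(5,2)A 2/2
(5,3)A 3/3
(5,4)A 3/3
(5,5)A 2/2
(5,6)A 2/2
Sum over 33 agents: 2/2 + 1/2 + 1/3 + 1/4 + 1/3 + 3/3 + 1/1 + 1/1 + 2/3 + 4/4 + 2/4 + 1/3 + 2/2 + 3/3 + 3/3 + 4/4 + 4/4 + 3/4 + 3/3 + 3/3 + 3/3 + 3/3 + 3/3 + 4/4 + 4/4 + 3/3 + 2/2 + 1/1 + 2/2 + 3/3 + 3/3 + 2/2 + 2/2 = 86/3; mean = 86/3 ÷ 33 = 86/99 = 0.868686… → 0.869.

0.869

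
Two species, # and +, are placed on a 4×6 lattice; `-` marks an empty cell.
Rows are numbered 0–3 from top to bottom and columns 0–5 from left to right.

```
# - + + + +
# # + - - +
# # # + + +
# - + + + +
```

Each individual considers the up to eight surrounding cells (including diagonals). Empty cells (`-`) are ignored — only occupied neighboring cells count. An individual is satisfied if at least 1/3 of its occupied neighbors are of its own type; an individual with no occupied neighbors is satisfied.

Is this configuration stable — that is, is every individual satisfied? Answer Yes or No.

Row 0: (0,0)# 2/2 satisfied · (0,2)+ 2/3 satisfied · (0,3)+ 3/3 satisfied · (0,4)+ 3/3 satisfied · (0,5)+ 2/2 satisfied
Row 1: (1,0)# 4/4 satisfied · (1,1)# 5/7 satisfied · (1,2)+ 3/6 satisfied · (1,5)+ 4/4 satisfied
Row 2: (2,0)# 4/4 satisfied · (2,1)# 5/7 satisfied · (2,2)# 2/6 satisfied · (2,3)+ 5/6 satisfied · (2,4)+ 6/6 satisfied · (2,5)+ 4/4 satisfied
Row 3: (3,0)# 2/2 satisfied · (3,2)+ 2/4 satisfied · (3,3)+ 4/5 satisfied · (3,4)+ 5/5 satisfied · (3,5)+ 3/3 satisfied
All meet the threshold, so the configuration is stable.

Yes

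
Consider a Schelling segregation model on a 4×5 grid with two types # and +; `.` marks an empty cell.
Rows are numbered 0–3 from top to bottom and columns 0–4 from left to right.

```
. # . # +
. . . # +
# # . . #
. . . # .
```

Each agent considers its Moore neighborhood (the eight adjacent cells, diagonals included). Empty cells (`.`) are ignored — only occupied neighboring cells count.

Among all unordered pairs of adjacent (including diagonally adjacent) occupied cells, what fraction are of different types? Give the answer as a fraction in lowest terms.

Scan each occupied cell's neighbors to the right and below (and the two forward diagonals) so each pair is counted once.
From row 0: 3 unlike of 5 pairs (running 3/5).
From row 1: 2 unlike of 3 pairs (running 5/8).
From row 2: 0 unlike of 2 pairs (running 5/10).
Total adjacent occupied pairs: 10; unlike-type pairs: 5.
5/10 reduces to 1/2.

1/2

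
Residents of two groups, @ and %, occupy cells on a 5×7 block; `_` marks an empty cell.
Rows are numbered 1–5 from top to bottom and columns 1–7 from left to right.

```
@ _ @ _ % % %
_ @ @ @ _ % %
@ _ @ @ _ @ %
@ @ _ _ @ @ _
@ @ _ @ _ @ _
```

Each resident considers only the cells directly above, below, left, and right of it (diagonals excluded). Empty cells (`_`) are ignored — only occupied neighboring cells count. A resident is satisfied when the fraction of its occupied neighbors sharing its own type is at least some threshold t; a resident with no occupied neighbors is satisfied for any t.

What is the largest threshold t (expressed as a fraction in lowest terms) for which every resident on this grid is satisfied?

1/3

(1,1)@ — no occupied neighbors
(1,3)@ 1/1
(1,5)% 1/1
(1,6)% 3/3
(1,7)% 2/2
(2,2)@ 1/1
(2,3)@ 4/4
(2,4)@ 2/2
(2,6)% 2/3
(2,7)% 3/3
(3,1)@ 1/1
(3,3)@ 2/2
(3,4)@ 2/2
(3,6)@ 1/3
(3,7)% 1/2
(4,1)@ 3/3
(4,2)@ 2/2
(4,5)@ 1/1
(4,6)@ 3/3
(5,1)@ 2/2
(5,2)@ 2/2
(5,4)@ — no occupied neighbors
(5,6)@ 1/1
The smallest same-type fraction is 1/3 at (3,6), which reduces to 1/3. Any threshold above that leaves this resident unsatisfied.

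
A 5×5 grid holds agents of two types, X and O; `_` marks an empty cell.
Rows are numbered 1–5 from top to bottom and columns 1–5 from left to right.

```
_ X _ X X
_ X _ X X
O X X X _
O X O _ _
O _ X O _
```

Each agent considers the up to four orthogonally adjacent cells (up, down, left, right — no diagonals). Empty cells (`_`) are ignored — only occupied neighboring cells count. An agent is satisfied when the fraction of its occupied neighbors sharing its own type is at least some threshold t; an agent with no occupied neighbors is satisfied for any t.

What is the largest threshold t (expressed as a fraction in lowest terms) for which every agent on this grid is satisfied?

0/1

(1,2)X 1/1
(1,4)X 2/2
(1,5)X 2/2
(2,2)X 2/2
(2,4)X 3/3
(2,5)X 2/2
(3,1)O 1/2
(3,2)X 3/4
(3,3)X 2/3
(3,4)X 2/2
(4,1)O 2/3
(4,2)X 1/3
(4,3)O 0/3
(5,1)O 1/1
(5,3)X 0/2
(5,4)O 0/1
The smallest same-type fraction is 0/3 at (4,3), which reduces to 0/1. Any threshold above that leaves this agent unsatisfied.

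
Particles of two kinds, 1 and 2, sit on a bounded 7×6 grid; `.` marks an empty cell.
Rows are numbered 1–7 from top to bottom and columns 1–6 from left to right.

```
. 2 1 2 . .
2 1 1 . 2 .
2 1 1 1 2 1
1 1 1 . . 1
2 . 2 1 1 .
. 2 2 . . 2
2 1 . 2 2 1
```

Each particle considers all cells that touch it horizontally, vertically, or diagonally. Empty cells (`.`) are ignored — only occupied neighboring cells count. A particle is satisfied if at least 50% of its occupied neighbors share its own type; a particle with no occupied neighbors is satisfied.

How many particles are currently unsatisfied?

Row 1: (1,2)2 1/4 unhappy · (1,3)1 2/4 ok · (1,4)2 1/3 unhappy
Row 2: (2,1)2 2/4 ok · (2,2)1 4/7 ok · (2,3)1 5/7 ok · (2,5)2 2/4 ok
Row 3: (3,1)2 1/5 unhappy · (3,2)1 6/8 ok · (3,3)1 6/6 ok · (3,4)1 3/5 ok · (3,5)2 1/4 unhappy · (3,6)1 1/3 unhappy
Row 4: (4,1)1 2/4 ok · (4,2)1 4/7 ok · (4,3)1 5/6 ok · (4,6)1 2/3 ok
Row 5: (5,1)2 1/3 unhappy · (5,3)2 2/5 unhappy · (5,4)1 2/4 ok · (5,5)1 2/3 ok
Row 6: (6,2)2 4/5 ok · (6,3)2 3/5 ok · (6,6)2 1/3 unhappy
Row 7: (7,1)2 1/2 ok · (7,2)1 0/3 unhappy · (7,4)2 2/2 ok · (7,5)2 2/3 ok · (7,6)1 0/2 unhappy
Unsatisfied: (1,2), (1,4), (3,1), (3,5), (3,6), (5,1), (5,3), (6,6), (7,2), (7,6) — 10 in total.

10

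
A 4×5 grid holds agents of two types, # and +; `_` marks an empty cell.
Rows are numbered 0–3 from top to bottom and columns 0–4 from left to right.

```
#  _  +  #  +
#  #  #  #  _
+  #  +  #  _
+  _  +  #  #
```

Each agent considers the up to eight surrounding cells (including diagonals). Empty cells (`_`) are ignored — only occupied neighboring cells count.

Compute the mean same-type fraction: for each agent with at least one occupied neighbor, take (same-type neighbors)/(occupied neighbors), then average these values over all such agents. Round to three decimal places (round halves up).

0.486

Row 0: (0,0)# 2/2 · (0,2)+ 0/4 · (0,3)# 2/4 · (0,4)+ 0/2
Row 1: (1,0)# 3/4 · (1,1)# 4/7 · (1,2)# 5/7 · (1,3)# 3/6
Row 2: (2,0)+ 1/4 · (2,1)# 3/7 · (2,2)+ 1/7 · (2,3)# 4/6
Row 3: (3,0)+ 1/2 · (3,2)+ 1/4 · (3,3)# 2/4 · (3,4)# 2/2
Sum over 16 agents: 2/2 + 0/4 + 2/4 + 0/2 + 3/4 + 4/7 + 5/7 + 3/6 + 1/4 + 3/7 + 1/7 + 4/6 + 1/2 + 1/4 + 2/4 + 2/2 = 653/84; mean = 653/84 ÷ 16 = 653/1344 = 0.485863… → 0.486.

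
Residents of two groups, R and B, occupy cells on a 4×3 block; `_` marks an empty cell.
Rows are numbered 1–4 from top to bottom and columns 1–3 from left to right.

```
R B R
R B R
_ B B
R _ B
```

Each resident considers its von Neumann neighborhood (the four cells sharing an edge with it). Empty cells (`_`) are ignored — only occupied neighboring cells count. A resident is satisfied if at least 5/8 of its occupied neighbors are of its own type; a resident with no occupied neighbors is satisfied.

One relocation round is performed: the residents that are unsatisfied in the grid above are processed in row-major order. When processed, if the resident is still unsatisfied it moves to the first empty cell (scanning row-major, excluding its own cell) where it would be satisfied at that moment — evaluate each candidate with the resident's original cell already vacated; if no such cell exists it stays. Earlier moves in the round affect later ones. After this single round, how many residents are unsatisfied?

3

Initially unsatisfied (in order): (1,1), (1,2), (1,3), (2,1), (2,2), (2,3).
  (1,1) → (3,1).
  (1,2) → (4,2).
  (1,3): now satisfied by earlier moves; stays.
  (2,1) → (1,1).
  (2,2): no empty cell satisfies it; stays.
  (2,3) → (1,2).
Resulting grid:
R R R
_ B _
R B B
R B B
Unsatisfied now: (2,2), (3,1), (4,1).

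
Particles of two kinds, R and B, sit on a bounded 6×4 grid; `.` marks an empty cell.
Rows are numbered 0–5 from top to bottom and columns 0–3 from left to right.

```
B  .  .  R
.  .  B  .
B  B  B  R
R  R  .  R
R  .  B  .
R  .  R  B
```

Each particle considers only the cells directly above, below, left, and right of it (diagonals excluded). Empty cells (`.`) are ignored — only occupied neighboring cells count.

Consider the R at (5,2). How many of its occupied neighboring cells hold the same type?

Occupied neighbors of (5,2): (4,2)=B, (5,3)=B.
Same type (R): 0 of 2.

0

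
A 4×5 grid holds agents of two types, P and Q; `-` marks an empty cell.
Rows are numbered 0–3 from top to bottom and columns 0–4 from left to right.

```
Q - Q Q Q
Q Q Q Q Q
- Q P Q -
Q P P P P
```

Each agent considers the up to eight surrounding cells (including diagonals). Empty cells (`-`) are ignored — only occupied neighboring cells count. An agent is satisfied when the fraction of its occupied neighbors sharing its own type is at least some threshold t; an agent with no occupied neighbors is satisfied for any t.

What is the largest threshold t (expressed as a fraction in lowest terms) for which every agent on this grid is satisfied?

3/8

Row 0: (0,0)Q 2/2 · (0,2)Q 4/4 · (0,3)Q 5/5 · (0,4)Q 3/3
Row 1: (1,0)Q 3/3 · (1,1)Q 5/6 · (1,2)Q 6/7 · (1,3)Q 6/7 · (1,4)Q 4/4
Row 2: (2,1)Q 4/7 · (2,2)P 3/8 · (2,3)Q 3/7
Row 3: (3,0)Q 1/2 · (3,1)P 2/4 · (3,2)P 3/5 · (3,3)P 3/4 · (3,4)P 1/2
The smallest same-type fraction is 3/8 at (2,2), which reduces to 3/8. Any threshold above that leaves this agent unsatisfied.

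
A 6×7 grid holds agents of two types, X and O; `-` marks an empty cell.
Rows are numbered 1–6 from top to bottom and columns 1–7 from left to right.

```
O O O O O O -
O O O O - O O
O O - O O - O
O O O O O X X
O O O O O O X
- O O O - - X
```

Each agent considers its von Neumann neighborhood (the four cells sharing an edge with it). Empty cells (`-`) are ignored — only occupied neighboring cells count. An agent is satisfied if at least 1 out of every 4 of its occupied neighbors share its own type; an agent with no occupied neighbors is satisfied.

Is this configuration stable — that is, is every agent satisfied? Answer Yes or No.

(1,1)O 2/2 ✓
(1,2)O 3/3 ✓
(1,3)O 3/3 ✓
(1,4)O 3/3 ✓
(1,5)O 2/2 ✓
(1,6)O 2/2 ✓
(2,1)O 3/3 ✓
(2,2)O 4/4 ✓
(2,3)O 3/3 ✓
(2,4)O 3/3 ✓
(2,6)O 2/2 ✓
(2,7)O 2/2 ✓
(3,1)O 3/3 ✓
(3,2)O 3/3 ✓
(3,4)O 3/3 ✓
(3,5)O 2/2 ✓
(3,7)O 1/2 ✓
(4,1)O 3/3 ✓
(4,2)O 4/4 ✓
(4,3)O 3/3 ✓
(4,4)O 4/4 ✓
(4,5)O 3/4 ✓
(4,6)X 1/3 ✓
(4,7)X 2/3 ✓
(5,1)O 2/2 ✓
(5,2)O 4/4 ✓
(5,3)O 4/4 ✓
(5,4)O 4/4 ✓
(5,5)O 3/3 ✓
(5,6)O 1/3 ✓
(5,7)X 2/3 ✓
(6,2)O 2/2 ✓
(6,3)O 3/3 ✓
(6,4)O 2/2 ✓
(6,7)X 1/1 ✓
All meet the threshold, so the configuration is stable.

Yes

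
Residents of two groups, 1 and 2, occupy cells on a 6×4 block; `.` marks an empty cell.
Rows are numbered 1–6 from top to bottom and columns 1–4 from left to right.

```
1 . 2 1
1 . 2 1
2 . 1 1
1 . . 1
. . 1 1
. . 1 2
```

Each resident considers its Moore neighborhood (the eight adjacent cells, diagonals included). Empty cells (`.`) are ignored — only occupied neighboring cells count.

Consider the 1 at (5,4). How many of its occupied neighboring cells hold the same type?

3

Occupied neighbors of (5,4): (4,4)=1, (5,3)=1, (6,3)=1, (6,4)=2.
Same type (1): 3 of 4.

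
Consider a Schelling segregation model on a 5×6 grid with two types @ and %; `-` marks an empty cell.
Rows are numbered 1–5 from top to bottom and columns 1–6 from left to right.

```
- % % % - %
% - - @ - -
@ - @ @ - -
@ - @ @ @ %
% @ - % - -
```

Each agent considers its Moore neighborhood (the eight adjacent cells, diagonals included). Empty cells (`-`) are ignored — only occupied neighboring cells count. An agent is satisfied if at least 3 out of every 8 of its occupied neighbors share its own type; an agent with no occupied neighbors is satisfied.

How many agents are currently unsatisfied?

(1,2)% 2/2 ✓
(1,3)% 2/3 ✓
(1,4)% 1/2 ✓
(1,6)% 0/0 ✓
(2,1)% 1/2 ✓
(2,4)@ 2/4 ✓
(3,1)@ 1/2 ✓
(3,3)@ 4/4 ✓
(3,4)@ 5/5 ✓
(4,1)@ 2/3 ✓
(4,3)@ 4/5 ✓
(4,4)@ 4/5 ✓
(4,5)@ 2/4 ✓
(4,6)% 0/1 ✗
(5,1)% 0/2 ✗
(5,2)@ 2/3 ✓
(5,4)% 0/3 ✗
Unsatisfied: (4,6), (5,1), (5,4) — 3 in total.

3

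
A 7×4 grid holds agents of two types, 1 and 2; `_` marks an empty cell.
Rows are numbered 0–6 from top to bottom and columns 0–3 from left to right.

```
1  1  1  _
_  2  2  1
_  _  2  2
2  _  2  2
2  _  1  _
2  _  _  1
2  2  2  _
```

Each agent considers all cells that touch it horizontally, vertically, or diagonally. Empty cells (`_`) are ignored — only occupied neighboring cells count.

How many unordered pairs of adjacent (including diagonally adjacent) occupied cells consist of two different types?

Scan each occupied cell's neighbors to the right and below (and the two forward diagonals) so each pair is counted once.
From row 0: 5 unlike of 8 pairs (running 5/8).
From row 1: 3 unlike of 7 pairs (running 8/15).
From row 2: 0 unlike of 5 pairs (running 8/20).
From row 3: 2 unlike of 4 pairs (running 10/24).
From row 4: 0 unlike of 2 pairs (running 10/26).
From row 5: 1 unlike of 3 pairs (running 11/29).
From row 6: 0 unlike of 2 pairs (running 11/31).
Total adjacent occupied pairs: 31; unlike-type pairs: 11.

11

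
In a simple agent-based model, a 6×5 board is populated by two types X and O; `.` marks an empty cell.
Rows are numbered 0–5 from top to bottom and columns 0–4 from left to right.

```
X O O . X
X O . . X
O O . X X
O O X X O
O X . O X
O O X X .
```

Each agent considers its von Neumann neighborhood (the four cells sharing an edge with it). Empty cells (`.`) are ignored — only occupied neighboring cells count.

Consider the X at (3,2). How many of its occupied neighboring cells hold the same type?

Occupied neighbors of (3,2): (3,1)=O, (3,3)=X.
Same type (X): 1 of 2.

1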